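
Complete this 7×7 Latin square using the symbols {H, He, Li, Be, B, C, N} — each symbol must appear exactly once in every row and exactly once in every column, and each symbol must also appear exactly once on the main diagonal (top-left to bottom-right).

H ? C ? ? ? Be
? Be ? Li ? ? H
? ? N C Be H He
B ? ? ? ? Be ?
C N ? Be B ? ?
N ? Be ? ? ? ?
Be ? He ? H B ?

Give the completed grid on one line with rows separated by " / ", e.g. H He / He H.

(r2,c1) = He
(r2,c3) = B
(r3,c1) = Li
(r3,c2) = B
(r4,c4) = He
(r5,c7) = Li
(r7,c4) = N
(r7,c7) = C
(r1,c4) = B
(r4,c7) = N
(r5,c3) = H
(r5,c6) = He
(r6,c4) = H
(r6,c6) = Li
(r6,c7) = B
(r7,c2) = Li
(r1,c2) = He
(r1,c6) = N
(r2,c6) = C
(r4,c3) = Li
(r4,c5) = C
(r6,c2) = C
(r6,c5) = He
(r1,c5) = Li
(r2,c5) = N
(r4,c2) = H

H He C B Li N Be / He Be B Li N C H / Li B N C Be H He / B H Li He C Be N / C N H Be B He Li / N C Be H He Li B / Be Li He N H B C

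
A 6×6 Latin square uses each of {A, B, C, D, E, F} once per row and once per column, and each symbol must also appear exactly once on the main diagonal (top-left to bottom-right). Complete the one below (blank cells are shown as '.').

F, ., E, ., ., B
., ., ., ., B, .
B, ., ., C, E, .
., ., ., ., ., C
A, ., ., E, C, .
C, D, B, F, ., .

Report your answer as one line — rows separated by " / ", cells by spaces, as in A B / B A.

(r6,c5) = A
(r6,c6) = E
(r1,c5) = D
(r2,c2) = A
(r2,c4) = D
(r2,c6) = F
(r3,c2) = F
(r3,c3) = D
(r3,c6) = A
(r4,c4) = B
(r4,c5) = F
(r5,c2) = B
(r5,c3) = F
(r5,c6) = D
(r1,c2) = C
(r1,c4) = A
(r2,c1) = E
(r2,c3) = C
(r4,c1) = D
(r4,c2) = E
(r4,c3) = A

F C E A D B / E A C D B F / B F D C E A / D E A B F C / A B F E C D / C D B F A E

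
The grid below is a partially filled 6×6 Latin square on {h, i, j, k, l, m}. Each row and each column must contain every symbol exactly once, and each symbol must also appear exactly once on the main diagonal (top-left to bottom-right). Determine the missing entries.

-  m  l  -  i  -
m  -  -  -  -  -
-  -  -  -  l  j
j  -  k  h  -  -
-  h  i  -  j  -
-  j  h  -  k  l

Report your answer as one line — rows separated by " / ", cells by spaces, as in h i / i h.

row 1 has {i,l,m}; column 1 has {j,m}; the diagonal has {h,j,l} — only k is left for (r1,c1).
row 1 has {i,k,l,m}; column 4 has {h} — only j is left for (r1,c4).
row 1 has {i,j,k,l,m}; column 6 has {j,l} — only h is left for (r1,c6).
row 2 has {m}; column 2 has {h,j,m}; the diagonal has {h,j,k,l} — only i is left for (r2,c2).
row 2 has {i,m}; column 3 has {h,i,k,l} — only j is left for (r2,c3).
row 2 has {i,j,m}; column 5 has {i,j,k,l} — only h is left for (r2,c5).
row 2 has {h,i,j,m}; column 6 has {h,j,l} — only k is left for (r2,c6).
row 3 has {j,l}; column 2 has {h,i,j,m} — only k is left for (r3,c2).
row 3 has {j,k,l}; column 3 has {h,i,j,k,l}; the diagonal has {h,i,j,k,l} — only m is left for (r3,c3).
row 3 has {j,k,l,m}; column 4 has {h,j} — only i is left for (r3,c4).
row 4 has {h,j,k}; column 2 has {h,i,j,k,m} — only l is left for (r4,c2).
row 4 has {h,j,k,l}; column 5 has {h,i,j,k,l} — only m is left for (r4,c5).
row 4 has {h,j,k,l,m}; column 6 has {h,j,k,l} — only i is left for (r4,c6).
row 5 has {h,i,j}; column 1 has {j,k,m} — only l is left for (r5,c1).
row 5 has {h,i,j,l}; column 6 has {h,i,j,k,l} — only m is left for (r5,c6).
row 6 has {h,j,k,l}; column 1 has {j,k,l,m} — only i is left for (r6,c1).
row 6 has {h,i,j,k,l}; column 4 has {h,i,j} — only m is left for (r6,c4).
row 2 has {h,i,j,k,m}; column 4 has {h,i,j,m} — only l is left for (r2,c4).
row 3 has {i,j,k,l,m}; column 1 has {i,j,k,l,m} — only h is left for (r3,c1).
row 5 has {h,i,j,l,m}; column 4 has {h,i,j,l,m} — only k is left for (r5,c4).

k m l j i h / m i j l h k / h k m i l j / j l k h m i / l h i k j m / i j h m k l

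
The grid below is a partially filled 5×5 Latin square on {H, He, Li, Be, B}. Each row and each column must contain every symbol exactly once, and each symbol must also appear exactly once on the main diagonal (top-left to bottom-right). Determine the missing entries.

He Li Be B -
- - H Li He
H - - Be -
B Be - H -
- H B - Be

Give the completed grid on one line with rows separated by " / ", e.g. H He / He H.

(r1,c5) = H
(r2,c1) = Be
(r2,c2) = B
(r3,c2) = He
(r3,c3) = Li
(r3,c5) = B
(r4,c3) = He
(r4,c5) = Li
(r5,c1) = Li
(r5,c4) = He

He Li Be B H / Be B H Li He / H He Li Be B / B Be He H Li / Li H B He Be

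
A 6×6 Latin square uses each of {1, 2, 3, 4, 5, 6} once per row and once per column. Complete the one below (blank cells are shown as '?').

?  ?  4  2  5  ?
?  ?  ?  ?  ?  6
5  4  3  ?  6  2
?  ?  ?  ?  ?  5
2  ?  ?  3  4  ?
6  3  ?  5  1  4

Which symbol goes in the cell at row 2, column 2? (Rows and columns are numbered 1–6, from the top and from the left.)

1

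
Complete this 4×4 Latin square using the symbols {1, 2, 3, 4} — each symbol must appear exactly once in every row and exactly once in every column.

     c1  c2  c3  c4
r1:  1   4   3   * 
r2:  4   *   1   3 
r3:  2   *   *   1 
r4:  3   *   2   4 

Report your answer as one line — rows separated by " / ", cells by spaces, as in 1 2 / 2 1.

1 4 3 2 / 4 2 1 3 / 2 3 4 1 / 3 1 2 4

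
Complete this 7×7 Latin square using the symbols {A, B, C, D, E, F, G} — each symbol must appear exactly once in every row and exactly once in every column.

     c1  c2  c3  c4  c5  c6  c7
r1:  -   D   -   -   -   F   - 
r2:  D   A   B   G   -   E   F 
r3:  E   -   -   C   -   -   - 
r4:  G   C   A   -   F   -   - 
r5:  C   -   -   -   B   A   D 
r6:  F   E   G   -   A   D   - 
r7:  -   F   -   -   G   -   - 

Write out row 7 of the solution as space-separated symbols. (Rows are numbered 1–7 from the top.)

A F D E G C B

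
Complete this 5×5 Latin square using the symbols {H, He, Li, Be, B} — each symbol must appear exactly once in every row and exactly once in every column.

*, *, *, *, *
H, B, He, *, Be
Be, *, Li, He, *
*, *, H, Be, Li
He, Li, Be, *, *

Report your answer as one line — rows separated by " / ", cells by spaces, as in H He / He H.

Li Be B H He / H B He Li Be / Be H Li He B / B He H Be Li / He Li Be B H

(r1,c3) = B
(r2,c4) = Li
(r3,c2) = H
(r3,c5) = B
(r4,c1) = B
(r4,c2) = He
(r5,c5) = H
(r1,c1) = Li
(r1,c2) = Be
(r1,c4) = H
(r1,c5) = He
(r5,c4) = B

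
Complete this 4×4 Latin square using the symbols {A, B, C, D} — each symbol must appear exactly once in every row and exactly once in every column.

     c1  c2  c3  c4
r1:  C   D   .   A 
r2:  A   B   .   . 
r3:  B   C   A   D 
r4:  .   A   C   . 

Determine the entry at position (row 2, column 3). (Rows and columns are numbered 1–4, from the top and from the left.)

D

Cell (r1,c3): row 1 has {A,C,D}; column 3 has {A,C} → B.
Cell (r2,c3): row 2 has {A,B}; column 3 has {A,B,C} → D.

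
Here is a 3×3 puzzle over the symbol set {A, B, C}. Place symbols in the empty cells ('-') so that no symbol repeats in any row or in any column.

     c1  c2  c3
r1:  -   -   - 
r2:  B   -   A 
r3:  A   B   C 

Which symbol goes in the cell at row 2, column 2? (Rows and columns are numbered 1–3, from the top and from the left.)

(r1,c1): row 1 is empty so far; column 1 has {A,B}, so it must be C.
(r1,c2): row 1 has {C}; column 2 has {B}, so it must be A.
(r1,c3): row 1 has {A,C}; column 3 has {A,C}, so it must be B.
(r2,c2): row 2 has {A,B}; column 2 has {A,B}, so it must be C.

C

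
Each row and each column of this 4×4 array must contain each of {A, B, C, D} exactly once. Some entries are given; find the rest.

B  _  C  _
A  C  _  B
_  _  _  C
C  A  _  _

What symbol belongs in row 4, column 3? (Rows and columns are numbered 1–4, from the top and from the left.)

B

(r1,c2) = D
(r1,c4) = A
(r2,c3) = D
(r3,c1) = D
(r3,c2) = B
(r3,c3) = A
(r4,c3) = B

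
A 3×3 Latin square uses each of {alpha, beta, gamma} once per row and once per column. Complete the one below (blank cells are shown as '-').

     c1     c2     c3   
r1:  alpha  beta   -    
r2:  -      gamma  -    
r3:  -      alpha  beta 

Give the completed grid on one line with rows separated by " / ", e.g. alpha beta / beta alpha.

alpha beta gamma / beta gamma alpha / gamma alpha beta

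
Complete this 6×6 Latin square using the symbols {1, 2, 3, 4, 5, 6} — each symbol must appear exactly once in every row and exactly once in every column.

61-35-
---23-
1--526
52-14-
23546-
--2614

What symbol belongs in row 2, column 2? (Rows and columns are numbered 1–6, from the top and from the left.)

6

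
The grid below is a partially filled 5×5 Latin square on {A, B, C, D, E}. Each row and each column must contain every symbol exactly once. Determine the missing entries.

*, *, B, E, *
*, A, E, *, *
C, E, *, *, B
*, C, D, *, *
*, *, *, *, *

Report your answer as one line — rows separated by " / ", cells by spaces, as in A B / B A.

A D B E C / B A E C D / C E A D B / E C D B A / D B C A E

(r1,c2) = D
(r3,c3) = A
(r3,c4) = D
(r5,c2) = B
(r5,c3) = C
(r5,c4) = A
(r1,c1) = A
(r1,c5) = C
(r2,c5) = D
(r4,c4) = B
(r5,c5) = E
(r2,c1) = B
(r2,c4) = C
(r4,c1) = E
(r4,c5) = A
(r5,c1) = D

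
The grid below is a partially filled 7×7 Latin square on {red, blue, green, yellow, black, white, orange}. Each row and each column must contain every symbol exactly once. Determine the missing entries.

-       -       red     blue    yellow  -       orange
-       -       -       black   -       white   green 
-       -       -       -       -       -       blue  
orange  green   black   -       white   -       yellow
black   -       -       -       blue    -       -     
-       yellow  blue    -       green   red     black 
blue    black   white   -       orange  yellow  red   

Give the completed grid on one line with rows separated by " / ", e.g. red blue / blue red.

(r1,c2) = white
(r2,c5) = red
(r3,c5) = black
(r4,c4) = red
(r4,c6) = blue
(r5,c7) = white
(r6,c1) = white
(r6,c4) = orange
(r7,c4) = green
(r1,c1) = green
(r1,c6) = black
(r2,c1) = yellow
(r2,c3) = orange
(r3,c1) = red
(r3,c2) = orange
(r3,c6) = green
(r5,c2) = red
(r5,c4) = yellow
(r5,c6) = orange
(r2,c2) = blue
(r3,c3) = yellow
(r3,c4) = white
(r5,c3) = green

green white red blue yellow black orange / yellow blue orange black red white green / red orange yellow white black green blue / orange green black red white blue yellow / black red green yellow blue orange white / white yellow blue orange green red black / blue black white green orange yellow red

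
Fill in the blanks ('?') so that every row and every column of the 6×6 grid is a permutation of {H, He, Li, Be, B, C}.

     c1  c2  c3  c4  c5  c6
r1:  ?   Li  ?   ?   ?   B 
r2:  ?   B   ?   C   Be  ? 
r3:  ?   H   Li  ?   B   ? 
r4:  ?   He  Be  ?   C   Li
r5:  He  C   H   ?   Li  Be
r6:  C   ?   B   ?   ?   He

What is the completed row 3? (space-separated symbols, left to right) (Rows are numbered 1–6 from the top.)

(r2,c3) = He
(r2,c6) = H
(r3,c1) = Be
(r3,c4) = He
(r3,c6) = C

Be H Li He B C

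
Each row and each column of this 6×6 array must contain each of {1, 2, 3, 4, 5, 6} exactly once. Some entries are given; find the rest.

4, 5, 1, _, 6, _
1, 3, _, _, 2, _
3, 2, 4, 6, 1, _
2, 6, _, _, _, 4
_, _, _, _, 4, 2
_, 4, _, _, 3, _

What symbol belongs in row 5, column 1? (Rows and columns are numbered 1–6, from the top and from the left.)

(r1,c6) = 3
(r3,c6) = 5
(r4,c5) = 5
(r5,c2) = 1
(r1,c4) = 2
(r2,c6) = 6
(r4,c3) = 3
(r4,c4) = 1
(r6,c4) = 5
(r6,c6) = 1
(r2,c3) = 5
(r2,c4) = 4
(r5,c3) = 6
(r5,c4) = 3
(r6,c1) = 6
(r6,c3) = 2
(r5,c1) = 5

5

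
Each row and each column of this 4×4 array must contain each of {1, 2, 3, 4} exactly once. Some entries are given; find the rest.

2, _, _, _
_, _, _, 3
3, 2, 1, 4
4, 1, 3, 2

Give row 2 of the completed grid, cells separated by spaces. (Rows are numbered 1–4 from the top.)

1 4 2 3

(r1,c3) = 4
(r1,c4) = 1
(r2,c1) = 1
(r2,c2) = 4
(r2,c3) = 2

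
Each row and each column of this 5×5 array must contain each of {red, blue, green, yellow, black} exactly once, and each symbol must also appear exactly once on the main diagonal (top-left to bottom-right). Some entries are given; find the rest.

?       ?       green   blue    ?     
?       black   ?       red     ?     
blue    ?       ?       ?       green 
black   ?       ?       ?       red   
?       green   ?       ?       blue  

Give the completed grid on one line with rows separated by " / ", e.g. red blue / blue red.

At row 2, column 5: row 2 has {red,black}; column 5 has {red,blue,green}; that leaves yellow.
At row 1, column 5: row 1 has {blue,green}; column 5 has {red,blue,green,yellow}; that leaves black.
At row 2, column 1: row 2 has {red,yellow,black}; column 1 has {blue,black}; that leaves green.
At row 2, column 3: row 2 has {red,green,yellow,black}; column 3 has {green}; that leaves blue.
At row 4, column 3: row 4 has {red,black}; column 3 has {blue,green}; that leaves yellow.
At row 4, column 4: row 4 has {red,yellow,black}; column 4 has {red,blue}; the diagonal has {blue,black}; that leaves green.
At row 3, column 3: row 3 has {blue,green}; column 3 has {blue,green,yellow}; the diagonal has {blue,green,black}; that leaves red.
At row 4, column 2: row 4 has {red,green,yellow,black}; column 2 has {green,black}; that leaves blue.
At row 5, column 3: row 5 has {blue,green}; column 3 has {red,blue,green,yellow}; that leaves black.
At row 5, column 4: row 5 has {blue,green,black}; column 4 has {red,blue,green}; that leaves yellow.
At row 1, column 1: row 1 has {blue,green,black}; column 1 has {blue,green,black}; the diagonal has {red,blue,green,black}; that leaves yellow.
At row 1, column 2: row 1 has {blue,green,yellow,black}; column 2 has {blue,green,black}; that leaves red.
At row 3, column 2: row 3 has {red,blue,green}; column 2 has {red,blue,green,black}; that leaves yellow.
At row 3, column 4: row 3 has {red,blue,green,yellow}; column 4 has {red,blue,green,yellow}; that leaves black.
At row 5, column 1: row 5 has {blue,green,yellow,black}; column 1 has {blue,green,yellow,black}; that leaves red.

yellow red green blue black / green black blue red yellow / blue yellow red black green / black blue yellow green red / red green black yellow blue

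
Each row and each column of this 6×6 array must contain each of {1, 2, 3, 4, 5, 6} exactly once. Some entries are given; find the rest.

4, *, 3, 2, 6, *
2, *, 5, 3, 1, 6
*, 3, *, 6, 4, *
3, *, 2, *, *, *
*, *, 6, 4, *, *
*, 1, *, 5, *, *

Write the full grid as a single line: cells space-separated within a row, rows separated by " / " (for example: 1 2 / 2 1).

(r1,c2): row 1 has {2,3,4,6}; column 2 has {1,3}, so it must be 5.
(r1,c6): row 1 has {2,3,4,5,6}; column 6 has {6}, so it must be 1.
(r2,c2): row 2 has {1,2,3,5,6}; column 2 has {1,3,5}, so it must be 4.
(r3,c3): row 3 has {3,4,6}; column 3 has {2,3,5,6}, so it must be 1.
(r4,c2): row 4 has {2,3}; column 2 has {1,3,4,5}, so it must be 6.
(r4,c4): row 4 has {2,3,6}; column 4 has {2,3,4,5,6}, so it must be 1.
(r4,c5): row 4 has {1,2,3,6}; column 5 has {1,4,6}, so it must be 5.
(r4,c6): row 4 has {1,2,3,5,6}; column 6 has {1,6}, so it must be 4.
(r5,c2): row 5 has {4,6}; column 2 has {1,3,4,5,6}, so it must be 2.
(r5,c5): row 5 has {2,4,6}; column 5 has {1,4,5,6}, so it must be 3.
(r5,c6): row 5 has {2,3,4,6}; column 6 has {1,4,6}, so it must be 5.
(r6,c1): row 6 has {1,5}; column 1 has {2,3,4}, so it must be 6.
(r6,c3): row 6 has {1,5,6}; column 3 has {1,2,3,5,6}, so it must be 4.
(r6,c5): row 6 has {1,4,5,6}; column 5 has {1,3,4,5,6}, so it must be 2.
(r6,c6): row 6 has {1,2,4,5,6}; column 6 has {1,4,5,6}, so it must be 3.
(r3,c1): row 3 has {1,3,4,6}; column 1 has {2,3,4,6}, so it must be 5.
(r3,c6): row 3 has {1,3,4,5,6}; column 6 has {1,3,4,5,6}, so it must be 2.
(r5,c1): row 5 has {2,3,4,5,6}; column 1 has {2,3,4,5,6}, so it must be 1.

4 5 3 2 6 1 / 2 4 5 3 1 6 / 5 3 1 6 4 2 / 3 6 2 1 5 4 / 1 2 6 4 3 5 / 6 1 4 5 2 3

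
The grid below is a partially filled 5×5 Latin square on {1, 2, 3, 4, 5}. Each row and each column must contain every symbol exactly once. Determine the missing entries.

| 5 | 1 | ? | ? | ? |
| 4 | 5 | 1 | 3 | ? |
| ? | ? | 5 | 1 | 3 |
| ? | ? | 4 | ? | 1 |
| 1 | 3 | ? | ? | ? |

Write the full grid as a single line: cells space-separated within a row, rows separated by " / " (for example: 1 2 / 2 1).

(r2,c5) = 2
(r3,c1) = 2
(r3,c2) = 4
(r4,c1) = 3
(r4,c2) = 2
(r4,c4) = 5
(r5,c3) = 2
(r5,c4) = 4
(r5,c5) = 5
(r1,c3) = 3
(r1,c4) = 2
(r1,c5) = 4

5 1 3 2 4 / 4 5 1 3 2 / 2 4 5 1 3 / 3 2 4 5 1 / 1 3 2 4 5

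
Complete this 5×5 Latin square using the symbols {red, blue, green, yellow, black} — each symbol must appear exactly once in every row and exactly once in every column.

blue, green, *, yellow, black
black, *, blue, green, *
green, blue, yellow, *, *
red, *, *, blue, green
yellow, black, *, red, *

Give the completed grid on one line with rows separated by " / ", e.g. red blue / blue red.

blue green red yellow black / black red blue green yellow / green blue yellow black red / red yellow black blue green / yellow black green red blue

(r1,c3): row 1 has {blue,green,yellow,black}; column 3 has {blue,yellow}, so it must be red.
(r3,c4): row 3 has {blue,green,yellow}; column 4 has {red,blue,green,yellow}, so it must be black.
(r3,c5): row 3 has {blue,green,yellow,black}; column 5 has {green,black}, so it must be red.
(r4,c2): row 4 has {red,blue,green}; column 2 has {blue,green,black}, so it must be yellow.
(r4,c3): row 4 has {red,blue,green,yellow}; column 3 has {red,blue,yellow}, so it must be black.
(r5,c3): row 5 has {red,yellow,black}; column 3 has {red,blue,yellow,black}, so it must be green.
(r5,c5): row 5 has {red,green,yellow,black}; column 5 has {red,green,black}, so it must be blue.
(r2,c2): row 2 has {blue,green,black}; column 2 has {blue,green,yellow,black}, so it must be red.
(r2,c5): row 2 has {red,blue,green,black}; column 5 has {red,blue,green,black}, so it must be yellow.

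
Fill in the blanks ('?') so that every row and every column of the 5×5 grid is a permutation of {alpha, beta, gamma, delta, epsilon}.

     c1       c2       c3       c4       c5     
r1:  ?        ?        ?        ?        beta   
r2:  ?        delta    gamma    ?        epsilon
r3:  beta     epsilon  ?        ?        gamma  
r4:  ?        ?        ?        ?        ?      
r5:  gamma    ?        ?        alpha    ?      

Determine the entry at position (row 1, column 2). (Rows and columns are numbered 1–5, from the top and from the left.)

alpha

row 2 has {gamma,delta,epsilon}; column 1 has {beta,gamma} — only alpha is left for (r2,c1).
row 2 has {alpha,gamma,delta,epsilon}; column 4 has {alpha} — only beta is left for (r2,c4).
row 3 has {beta,gamma,epsilon}; column 4 has {alpha,beta} — only delta is left for (r3,c4).
row 5 has {alpha,gamma}; column 2 has {delta,epsilon} — only beta is left for (r5,c2).
row 5 has {alpha,beta,gamma}; column 5 has {beta,gamma,epsilon} — only delta is left for (r5,c5).
row 3 has {beta,gamma,delta,epsilon}; column 3 has {gamma} — only alpha is left for (r3,c3).
row 4 is empty so far; column 5 has {beta,gamma,delta,epsilon} — only alpha is left for (r4,c5).
row 5 has {alpha,beta,gamma,delta}; column 3 has {alpha,gamma} — only epsilon is left for (r5,c3).
row 1 has {beta}; column 3 has {alpha,gamma,epsilon} — only delta is left for (r1,c3).
row 4 has {alpha}; column 2 has {beta,delta,epsilon} — only gamma is left for (r4,c2).
row 4 has {alpha,gamma}; column 3 has {alpha,gamma,delta,epsilon} — only beta is left for (r4,c3).
row 4 has {alpha,beta,gamma}; column 4 has {alpha,beta,delta} — only epsilon is left for (r4,c4).
row 1 has {beta,delta}; column 1 has {alpha,beta,gamma} — only epsilon is left for (r1,c1).
row 1 has {beta,delta,epsilon}; column 2 has {beta,gamma,delta,epsilon} — only alpha is left for (r1,c2).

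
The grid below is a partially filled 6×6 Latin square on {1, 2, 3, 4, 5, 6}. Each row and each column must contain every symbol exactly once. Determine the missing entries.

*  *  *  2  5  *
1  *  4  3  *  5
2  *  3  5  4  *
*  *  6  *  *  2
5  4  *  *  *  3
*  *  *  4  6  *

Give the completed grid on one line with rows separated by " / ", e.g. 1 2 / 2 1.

At row 1, column 3: row 1 has {2,5}; column 3 has {3,4,6}; that leaves 1.
At row 2, column 5: row 2 has {1,3,4,5}; column 5 has {4,5,6}; that leaves 2.
At row 4, column 4: row 4 has {2,6}; column 4 has {2,3,4,5}; that leaves 1.
At row 4, column 5: row 4 has {1,2,6}; column 5 has {2,4,5,6}; that leaves 3.
At row 5, column 3: row 5 has {3,4,5}; column 3 has {1,3,4,6}; that leaves 2.
At row 5, column 4: row 5 has {2,3,4,5}; column 4 has {1,2,3,4,5}; that leaves 6.
At row 5, column 5: row 5 has {2,3,4,5,6}; column 5 has {2,3,4,5,6}; that leaves 1.
At row 6, column 1: row 6 has {4,6}; column 1 has {1,2,5}; that leaves 3.
At row 6, column 3: row 6 has {3,4,6}; column 3 has {1,2,3,4,6}; that leaves 5.
At row 6, column 6: row 6 has {3,4,5,6}; column 6 has {2,3,5}; that leaves 1.
At row 2, column 2: row 2 has {1,2,3,4,5}; column 2 has {4}; that leaves 6.
At row 3, column 2: row 3 has {2,3,4,5}; column 2 has {4,6}; that leaves 1.
At row 3, column 6: row 3 has {1,2,3,4,5}; column 6 has {1,2,3,5}; that leaves 6.
At row 4, column 1: row 4 has {1,2,3,6}; column 1 has {1,2,3,5}; that leaves 4.
At row 4, column 2: row 4 has {1,2,3,4,6}; column 2 has {1,4,6}; that leaves 5.
At row 6, column 2: row 6 has {1,3,4,5,6}; column 2 has {1,4,5,6}; that leaves 2.
At row 1, column 1: row 1 has {1,2,5}; column 1 has {1,2,3,4,5}; that leaves 6.
At row 1, column 2: row 1 has {1,2,5,6}; column 2 has {1,2,4,5,6}; that leaves 3.
At row 1, column 6: row 1 has {1,2,3,5,6}; column 6 has {1,2,3,5,6}; that leaves 4.

6 3 1 2 5 4 / 1 6 4 3 2 5 / 2 1 3 5 4 6 / 4 5 6 1 3 2 / 5 4 2 6 1 3 / 3 2 5 4 6 1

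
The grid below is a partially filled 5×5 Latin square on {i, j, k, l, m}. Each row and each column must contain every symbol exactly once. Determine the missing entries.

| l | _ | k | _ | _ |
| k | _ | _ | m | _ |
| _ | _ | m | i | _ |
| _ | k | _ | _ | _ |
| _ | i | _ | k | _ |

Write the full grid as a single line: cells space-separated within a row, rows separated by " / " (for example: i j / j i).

l m k j i / k j i m l / j l m i k / i k j l m / m i l k j

(r1,c4) = j
(r3,c1) = j
(r3,c2) = l
(r3,c5) = k
(r4,c4) = l
(r5,c1) = m
(r1,c2) = m
(r1,c5) = i
(r2,c2) = j
(r2,c5) = l
(r4,c1) = i
(r4,c3) = j
(r4,c5) = m
(r5,c3) = l
(r5,c5) = j
(r2,c3) = i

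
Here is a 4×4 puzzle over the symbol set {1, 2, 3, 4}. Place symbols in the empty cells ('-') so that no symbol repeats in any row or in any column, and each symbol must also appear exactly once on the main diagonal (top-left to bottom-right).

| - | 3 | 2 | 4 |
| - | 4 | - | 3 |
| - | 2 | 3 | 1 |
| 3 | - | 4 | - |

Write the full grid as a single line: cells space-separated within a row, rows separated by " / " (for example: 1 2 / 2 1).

(r1,c1) = 1
(r2,c1) = 2
(r2,c3) = 1
(r3,c1) = 4
(r4,c2) = 1
(r4,c4) = 2

1 3 2 4 / 2 4 1 3 / 4 2 3 1 / 3 1 4 2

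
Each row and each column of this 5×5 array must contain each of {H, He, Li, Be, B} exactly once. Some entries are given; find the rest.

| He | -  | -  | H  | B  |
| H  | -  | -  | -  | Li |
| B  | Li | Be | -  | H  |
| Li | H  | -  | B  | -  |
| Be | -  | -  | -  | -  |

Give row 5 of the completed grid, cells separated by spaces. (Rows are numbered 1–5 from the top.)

Be B H Li He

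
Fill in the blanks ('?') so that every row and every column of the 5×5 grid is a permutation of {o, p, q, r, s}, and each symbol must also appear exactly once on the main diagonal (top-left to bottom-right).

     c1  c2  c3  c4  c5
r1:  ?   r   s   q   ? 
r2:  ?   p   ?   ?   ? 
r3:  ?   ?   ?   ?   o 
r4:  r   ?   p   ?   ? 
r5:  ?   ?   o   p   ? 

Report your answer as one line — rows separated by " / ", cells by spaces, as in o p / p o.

(r1,c1) = o
(r1,c5) = p
(r4,c4) = s
(r4,c5) = q
(r5,c5) = r
(r2,c5) = s
(r3,c3) = q
(r3,c4) = r
(r4,c2) = o
(r2,c1) = q
(r2,c3) = r
(r2,c4) = o
(r3,c2) = s
(r5,c1) = s
(r5,c2) = q
(r3,c1) = p

o r s q p / q p r o s / p s q r o / r o p s q / s q o p r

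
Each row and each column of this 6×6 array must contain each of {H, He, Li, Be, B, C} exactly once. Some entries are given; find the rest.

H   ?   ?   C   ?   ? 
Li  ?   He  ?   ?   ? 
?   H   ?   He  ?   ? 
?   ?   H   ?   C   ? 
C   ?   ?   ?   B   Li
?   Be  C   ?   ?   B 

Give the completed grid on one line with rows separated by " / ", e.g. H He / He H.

H B Li C He Be / Li C He B Be H / Be H B He Li C / B Li H Be C He / C He Be H B Li / He Be C Li H B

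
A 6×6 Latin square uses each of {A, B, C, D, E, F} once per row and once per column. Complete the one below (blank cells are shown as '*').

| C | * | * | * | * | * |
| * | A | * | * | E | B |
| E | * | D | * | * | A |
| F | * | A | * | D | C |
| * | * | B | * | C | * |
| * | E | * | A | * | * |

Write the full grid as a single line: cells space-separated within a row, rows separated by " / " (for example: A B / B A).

C D E B A F / D A F C E B / E C D F B A / F B A E D C / A F B D C E / B E C A F D

row 2 has {A,B,E}; column 1 has {C,E,F} — only D is left for (r2,c1).
row 4 has {A,C,D,F}; column 2 has {A,E} — only B is left for (r4,c2).
row 4 has {A,B,C,D,F}; column 4 has {A} — only E is left for (r4,c4).
row 5 has {B,C}; column 1 has {C,D,E,F} — only A is left for (r5,c1).
row 6 has {A,E}; column 1 has {A,C,D,E,F} — only B is left for (r6,c1).
row 6 has {A,B,E}; column 5 has {C,D,E} — only F is left for (r6,c5).
row 6 has {A,B,E,F}; column 6 has {A,B,C} — only D is left for (r6,c6).
row 3 has {A,D,E}; column 5 has {C,D,E,F} — only B is left for (r3,c5).
row 6 has {A,B,D,E,F}; column 3 has {A,B,D} — only C is left for (r6,c3).
row 1 has {C}; column 5 has {B,C,D,E,F} — only A is left for (r1,c5).
row 2 has {A,B,D,E}; column 3 has {A,B,C,D} — only F is left for (r2,c3).
row 2 has {A,B,D,E,F}; column 4 has {A,E} — only C is left for (r2,c4).
row 3 has {A,B,D,E}; column 4 has {A,C,E} — only F is left for (r3,c4).
row 5 has {A,B,C}; column 4 has {A,C,E,F} — only D is left for (r5,c4).
row 1 has {A,C}; column 3 has {A,B,C,D,F} — only E is left for (r1,c3).
row 1 has {A,C,E}; column 4 has {A,C,D,E,F} — only B is left for (r1,c4).
row 1 has {A,B,C,E}; column 6 has {A,B,C,D} — only F is left for (r1,c6).
row 3 has {A,B,D,E,F}; column 2 has {A,B,E} — only C is left for (r3,c2).
row 5 has {A,B,C,D}; column 2 has {A,B,C,E} — only F is left for (r5,c2).
row 5 has {A,B,C,D,F}; column 6 has {A,B,C,D,F} — only E is left for (r5,c6).
row 1 has {A,B,C,E,F}; column 2 has {A,B,C,E,F} — only D is left for (r1,c2).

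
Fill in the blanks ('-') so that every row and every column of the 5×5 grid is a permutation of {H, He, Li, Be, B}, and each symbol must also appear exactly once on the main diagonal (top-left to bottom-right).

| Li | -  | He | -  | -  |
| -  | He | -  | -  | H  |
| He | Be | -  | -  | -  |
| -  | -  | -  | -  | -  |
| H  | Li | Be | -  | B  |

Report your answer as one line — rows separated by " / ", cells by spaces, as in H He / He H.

At row 1, column 5: row 1 has {He,Li}; column 5 has {H,B}; that leaves Be.
At row 3, column 3: row 3 has {He,Be}; column 3 has {He,Be}; the diagonal has {He,Li,B}; that leaves H.
At row 3, column 5: row 3 has {H,He,Be}; column 5 has {H,Be,B}; that leaves Li.
At row 4, column 4: row 4 is empty so far; column 4 is empty so far; the diagonal has {H,He,Li,B}; that leaves Be.
At row 4, column 5: row 4 has {Be}; column 5 has {H,Li,Be,B}; that leaves He.
At row 5, column 4: row 5 has {H,Li,Be,B}; column 4 has {Be}; that leaves He.
At row 3, column 4: row 3 has {H,He,Li,Be}; column 4 has {He,Be}; that leaves B.
At row 4, column 1: row 4 has {He,Be}; column 1 has {H,He,Li}; that leaves B.
At row 4, column 2: row 4 has {He,Be,B}; column 2 has {He,Li,Be}; that leaves H.
At row 4, column 3: row 4 has {H,He,Be,B}; column 3 has {H,He,Be}; that leaves Li.
At row 1, column 2: row 1 has {He,Li,Be}; column 2 has {H,He,Li,Be}; that leaves B.
At row 1, column 4: row 1 has {He,Li,Be,B}; column 4 has {He,Be,B}; that leaves H.
At row 2, column 1: row 2 has {H,He}; column 1 has {H,He,Li,B}; that leaves Be.
At row 2, column 3: row 2 has {H,He,Be}; column 3 has {H,He,Li,Be}; that leaves B.
At row 2, column 4: row 2 has {H,He,Be,B}; column 4 has {H,He,Be,B}; that leaves Li.

Li B He H Be / Be He B Li H / He Be H B Li / B H Li Be He / H Li Be He B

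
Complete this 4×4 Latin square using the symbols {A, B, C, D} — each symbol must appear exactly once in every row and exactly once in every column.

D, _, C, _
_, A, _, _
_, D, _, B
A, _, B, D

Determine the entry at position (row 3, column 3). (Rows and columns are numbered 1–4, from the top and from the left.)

(r1,c2) = B
(r1,c4) = A
(r2,c3) = D
(r2,c4) = C
(r3,c1) = C
(r3,c3) = A

A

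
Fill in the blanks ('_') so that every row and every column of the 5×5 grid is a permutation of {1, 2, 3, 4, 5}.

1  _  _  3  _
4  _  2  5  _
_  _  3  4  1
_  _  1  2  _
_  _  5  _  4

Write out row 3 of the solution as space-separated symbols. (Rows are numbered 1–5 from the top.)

5 2 3 4 1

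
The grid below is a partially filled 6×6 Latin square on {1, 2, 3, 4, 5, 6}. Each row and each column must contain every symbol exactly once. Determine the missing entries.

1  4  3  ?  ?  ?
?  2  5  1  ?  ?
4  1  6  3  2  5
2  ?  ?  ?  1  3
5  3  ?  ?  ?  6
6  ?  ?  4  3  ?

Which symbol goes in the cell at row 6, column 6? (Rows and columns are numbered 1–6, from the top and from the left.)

1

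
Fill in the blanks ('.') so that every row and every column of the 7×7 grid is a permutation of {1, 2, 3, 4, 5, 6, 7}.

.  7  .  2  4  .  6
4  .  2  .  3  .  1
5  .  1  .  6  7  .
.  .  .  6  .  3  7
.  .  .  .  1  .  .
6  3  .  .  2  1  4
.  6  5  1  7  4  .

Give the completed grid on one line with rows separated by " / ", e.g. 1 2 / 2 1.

(r1,c3) = 3
(r1,c6) = 5
(r2,c2) = 5
(r2,c4) = 7
(r2,c6) = 6
(r4,c3) = 4
(r4,c5) = 5
(r5,c6) = 2
(r6,c3) = 7
(r6,c4) = 5
(r1,c1) = 1
(r4,c1) = 2
(r4,c2) = 1
(r5,c2) = 4
(r5,c3) = 6
(r5,c4) = 3
(r5,c7) = 5
(r7,c1) = 3
(r7,c7) = 2
(r3,c2) = 2
(r3,c4) = 4
(r3,c7) = 3
(r5,c1) = 7

1 7 3 2 4 5 6 / 4 5 2 7 3 6 1 / 5 2 1 4 6 7 3 / 2 1 4 6 5 3 7 / 7 4 6 3 1 2 5 / 6 3 7 5 2 1 4 / 3 6 5 1 7 4 2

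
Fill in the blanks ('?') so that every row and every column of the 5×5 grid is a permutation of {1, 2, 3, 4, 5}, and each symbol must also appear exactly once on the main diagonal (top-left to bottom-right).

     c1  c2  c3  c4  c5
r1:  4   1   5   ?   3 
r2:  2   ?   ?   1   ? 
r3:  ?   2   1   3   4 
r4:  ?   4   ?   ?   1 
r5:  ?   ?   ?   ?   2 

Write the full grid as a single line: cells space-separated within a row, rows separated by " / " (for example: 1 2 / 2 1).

4 1 5 2 3 / 2 3 4 1 5 / 5 2 1 3 4 / 3 4 2 5 1 / 1 5 3 4 2

(r1,c4): row 1 has {1,3,4,5}; column 4 has {1,3}, so it must be 2.
(r2,c5): row 2 has {1,2}; column 5 has {1,2,3,4}, so it must be 5.
(r3,c1): row 3 has {1,2,3,4}; column 1 has {2,4}, so it must be 5.
(r4,c1): row 4 has {1,4}; column 1 has {2,4,5}, so it must be 3.
(r4,c3): row 4 has {1,3,4}; column 3 has {1,5}, so it must be 2.
(r4,c4): row 4 has {1,2,3,4}; column 4 has {1,2,3}; the diagonal has {1,2,4}, so it must be 5.
(r5,c1): row 5 has {2}; column 1 has {2,3,4,5}, so it must be 1.
(r5,c4): row 5 has {1,2}; column 4 has {1,2,3,5}, so it must be 4.
(r2,c2): row 2 has {1,2,5}; column 2 has {1,2,4}; the diagonal has {1,2,4,5}, so it must be 3.
(r2,c3): row 2 has {1,2,3,5}; column 3 has {1,2,5}, so it must be 4.
(r5,c2): row 5 has {1,2,4}; column 2 has {1,2,3,4}, so it must be 5.
(r5,c3): row 5 has {1,2,4,5}; column 3 has {1,2,4,5}, so it must be 3.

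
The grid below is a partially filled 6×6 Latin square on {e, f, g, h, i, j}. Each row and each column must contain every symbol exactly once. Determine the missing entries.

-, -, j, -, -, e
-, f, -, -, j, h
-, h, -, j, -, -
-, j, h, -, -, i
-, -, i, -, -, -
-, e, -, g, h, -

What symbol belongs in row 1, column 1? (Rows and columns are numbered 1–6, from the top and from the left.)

h

(r5,c2) = g
(r6,c3) = f
(r6,c6) = j
(r1,c2) = i
(r5,c6) = f
(r6,c1) = i
(r3,c6) = g
(r5,c5) = e
(r3,c3) = e
(r5,c4) = h
(r1,c4) = f
(r1,c5) = g
(r2,c3) = g
(r3,c1) = f
(r3,c5) = i
(r4,c4) = e
(r4,c5) = f
(r5,c1) = j
(r1,c1) = h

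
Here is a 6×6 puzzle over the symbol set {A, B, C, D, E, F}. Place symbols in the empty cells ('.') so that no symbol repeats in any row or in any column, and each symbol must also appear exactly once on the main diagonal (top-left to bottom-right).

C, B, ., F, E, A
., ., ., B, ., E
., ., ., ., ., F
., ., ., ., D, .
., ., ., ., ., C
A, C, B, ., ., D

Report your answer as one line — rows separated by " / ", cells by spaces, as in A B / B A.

row 1 has {A,B,C,E,F}; column 3 has {B} — only D is left for (r1,c3).
row 4 has {D}; column 6 has {A,C,D,E,F} — only B is left for (r4,c6).
row 6 has {A,B,C,D}; column 4 has {B,F} — only E is left for (r6,c4).
row 6 has {A,B,C,D,E}; column 5 has {D,E} — only F is left for (r6,c5).
row 4 has {B,D}; column 4 has {B,E,F}; the diagonal has {C,D} — only A is left for (r4,c4).
row 5 has {C}; column 4 has {A,B,E,F} — only D is left for (r5,c4).
row 5 has {C,D}; column 5 has {D,E,F}; the diagonal has {A,C,D} — only B is left for (r5,c5).
row 2 has {B,E}; column 2 has {B,C}; the diagonal has {A,B,C,D} — only F is left for (r2,c2).
row 3 has {F}; column 3 has {B,D}; the diagonal has {A,B,C,D,F} — only E is left for (r3,c3).
row 3 has {E,F}; column 4 has {A,B,D,E,F} — only C is left for (r3,c4).
row 3 has {C,E,F}; column 5 has {B,D,E,F} — only A is left for (r3,c5).
row 4 has {A,B,D}; column 2 has {B,C,F} — only E is left for (r4,c2).
row 5 has {B,C,D}; column 2 has {B,C,E,F} — only A is left for (r5,c2).
row 5 has {A,B,C,D}; column 3 has {B,D,E} — only F is left for (r5,c3).
row 2 has {B,E,F}; column 1 has {A,C} — only D is left for (r2,c1).
row 2 has {B,D,E,F}; column 5 has {A,B,D,E,F} — only C is left for (r2,c5).
row 3 has {A,C,E,F}; column 1 has {A,C,D} — only B is left for (r3,c1).
row 3 has {A,B,C,E,F}; column 2 has {A,B,C,E,F} — only D is left for (r3,c2).
row 4 has {A,B,D,E}; column 1 has {A,B,C,D} — only F is left for (r4,c1).
row 4 has {A,B,D,E,F}; column 3 has {B,D,E,F} — only C is left for (r4,c3).
row 5 has {A,B,C,D,F}; column 1 has {A,B,C,D,F} — only E is left for (r5,c1).
row 2 has {B,C,D,E,F}; column 3 has {B,C,D,E,F} — only A is left for (r2,c3).

C B D F E A / D F A B C E / B D E C A F / F E C A D B / E A F D B C / A C B E F D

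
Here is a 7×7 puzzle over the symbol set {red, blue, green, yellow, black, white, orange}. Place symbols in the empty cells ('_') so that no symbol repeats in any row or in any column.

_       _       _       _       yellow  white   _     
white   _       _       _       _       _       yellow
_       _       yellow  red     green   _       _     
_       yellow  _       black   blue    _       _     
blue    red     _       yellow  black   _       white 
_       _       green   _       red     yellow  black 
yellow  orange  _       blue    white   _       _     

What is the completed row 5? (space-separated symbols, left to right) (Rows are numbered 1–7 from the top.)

(r2,c5) = orange
(r5,c3) = orange
(r5,c6) = green

blue red orange yellow black green white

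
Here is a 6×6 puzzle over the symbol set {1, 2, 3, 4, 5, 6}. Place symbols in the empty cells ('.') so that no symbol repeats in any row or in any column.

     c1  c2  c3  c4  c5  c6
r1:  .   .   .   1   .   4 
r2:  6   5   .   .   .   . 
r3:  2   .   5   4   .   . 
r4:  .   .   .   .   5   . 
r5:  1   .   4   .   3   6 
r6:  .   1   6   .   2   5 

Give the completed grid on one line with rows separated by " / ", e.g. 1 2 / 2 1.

(r1,c5) = 6
(r3,c5) = 1
(r3,c6) = 3
(r5,c2) = 2
(r5,c4) = 5
(r6,c4) = 3
(r1,c2) = 3
(r1,c3) = 2
(r2,c4) = 2
(r2,c5) = 4
(r2,c6) = 1
(r3,c2) = 6
(r4,c2) = 4
(r4,c4) = 6
(r4,c6) = 2
(r6,c1) = 4
(r1,c1) = 5
(r2,c3) = 3
(r4,c1) = 3
(r4,c3) = 1

5 3 2 1 6 4 / 6 5 3 2 4 1 / 2 6 5 4 1 3 / 3 4 1 6 5 2 / 1 2 4 5 3 6 / 4 1 6 3 2 5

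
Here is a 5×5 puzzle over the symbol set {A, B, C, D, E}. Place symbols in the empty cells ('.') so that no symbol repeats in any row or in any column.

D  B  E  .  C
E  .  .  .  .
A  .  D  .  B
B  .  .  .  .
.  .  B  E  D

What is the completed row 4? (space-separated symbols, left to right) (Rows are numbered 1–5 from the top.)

B C A D E

(r1,c4): row 1 has {B,C,D,E}; column 4 has {E}, so it must be A.
(r2,c5): row 2 has {E}; column 5 has {B,C,D}, so it must be A.
(r3,c4): row 3 has {A,B,D}; column 4 has {A,E}, so it must be C.
(r4,c4): row 4 has {B}; column 4 has {A,C,E}, so it must be D.
(r4,c5): row 4 has {B,D}; column 5 has {A,B,C,D}, so it must be E.
(r5,c1): row 5 has {B,D,E}; column 1 has {A,B,D,E}, so it must be C.
(r5,c2): row 5 has {B,C,D,E}; column 2 has {B}, so it must be A.
(r2,c3): row 2 has {A,E}; column 3 has {B,D,E}, so it must be C.
(r2,c4): row 2 has {A,C,E}; column 4 has {A,C,D,E}, so it must be B.
(r3,c2): row 3 has {A,B,C,D}; column 2 has {A,B}, so it must be E.
(r4,c2): row 4 has {B,D,E}; column 2 has {A,B,E}, so it must be C.
(r4,c3): row 4 has {B,C,D,E}; column 3 has {B,C,D,E}, so it must be A.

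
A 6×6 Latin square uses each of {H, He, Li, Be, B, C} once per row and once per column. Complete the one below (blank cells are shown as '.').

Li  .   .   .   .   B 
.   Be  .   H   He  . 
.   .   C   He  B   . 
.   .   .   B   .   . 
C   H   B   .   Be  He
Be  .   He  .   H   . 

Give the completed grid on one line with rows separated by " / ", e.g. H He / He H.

Cell (r1,c5): row 1 has {Li,B}; column 5 has {H,He,Be,B} → C.
Cell (r2,c1): row 2 has {H,He,Be}; column 1 has {Li,Be,C} → B.
Cell (r2,c3): row 2 has {H,He,Be,B}; column 3 has {He,B,C} → Li.
Cell (r2,c6): row 2 has {H,He,Li,Be,B}; column 6 has {He,B} → C.
Cell (r3,c1): row 3 has {He,B,C}; column 1 has {Li,Be,B,C} → H.
Cell (r3,c2): row 3 has {H,He,B,C}; column 2 has {H,Be} → Li.
Cell (r3,c6): row 3 has {H,He,Li,B,C}; column 6 has {He,B,C} → Be.
Cell (r4,c1): row 4 has {B}; column 1 has {H,Li,Be,B,C} → He.
Cell (r4,c2): row 4 has {He,B}; column 2 has {H,Li,Be} → C.
Cell (r4,c5): row 4 has {He,B,C}; column 5 has {H,He,Be,B,C} → Li.
Cell (r4,c6): row 4 has {He,Li,B,C}; column 6 has {He,Be,B,C} → H.
Cell (r5,c4): row 5 has {H,He,Be,B,C}; column 4 has {H,He,B} → Li.
Cell (r6,c2): row 6 has {H,He,Be}; column 2 has {H,Li,Be,C} → B.
Cell (r6,c4): row 6 has {H,He,Be,B}; column 4 has {H,He,Li,B} → C.
Cell (r6,c6): row 6 has {H,He,Be,B,C}; column 6 has {H,He,Be,B,C} → Li.
Cell (r1,c2): row 1 has {Li,B,C}; column 2 has {H,Li,Be,B,C} → He.
Cell (r1,c4): row 1 has {He,Li,B,C}; column 4 has {H,He,Li,B,C} → Be.
Cell (r4,c3): row 4 has {H,He,Li,B,C}; column 3 has {He,Li,B,C} → Be.
Cell (r1,c3): row 1 has {He,Li,Be,B,C}; column 3 has {He,Li,Be,B,C} → H.

Li He H Be C B / B Be Li H He C / H Li C He B Be / He C Be B Li H / C H B Li Be He / Be B He C H Li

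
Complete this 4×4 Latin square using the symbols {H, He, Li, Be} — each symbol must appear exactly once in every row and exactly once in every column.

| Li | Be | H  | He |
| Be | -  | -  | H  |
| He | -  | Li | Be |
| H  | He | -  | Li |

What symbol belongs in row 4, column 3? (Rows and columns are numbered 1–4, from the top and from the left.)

Be

(r2,c2) = Li
(r2,c3) = He
(r3,c2) = H
(r4,c3) = Be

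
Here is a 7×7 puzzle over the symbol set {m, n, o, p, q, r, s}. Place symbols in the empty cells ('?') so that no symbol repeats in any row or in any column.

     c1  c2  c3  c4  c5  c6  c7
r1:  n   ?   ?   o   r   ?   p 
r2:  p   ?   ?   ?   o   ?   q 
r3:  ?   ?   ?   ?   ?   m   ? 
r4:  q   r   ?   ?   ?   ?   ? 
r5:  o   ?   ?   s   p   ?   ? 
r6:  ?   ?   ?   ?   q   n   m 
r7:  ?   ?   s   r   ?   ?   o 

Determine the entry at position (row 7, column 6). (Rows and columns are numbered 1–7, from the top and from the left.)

(r6,c4) = p
(r7,c1) = m
(r7,c5) = n
(r3,c5) = s
(r4,c5) = m
(r3,c1) = r
(r3,c7) = n
(r4,c4) = n
(r4,c7) = s
(r5,c7) = r
(r6,c1) = s
(r6,c2) = o
(r6,c3) = r
(r2,c4) = m
(r3,c4) = q
(r5,c6) = q
(r7,c6) = p

p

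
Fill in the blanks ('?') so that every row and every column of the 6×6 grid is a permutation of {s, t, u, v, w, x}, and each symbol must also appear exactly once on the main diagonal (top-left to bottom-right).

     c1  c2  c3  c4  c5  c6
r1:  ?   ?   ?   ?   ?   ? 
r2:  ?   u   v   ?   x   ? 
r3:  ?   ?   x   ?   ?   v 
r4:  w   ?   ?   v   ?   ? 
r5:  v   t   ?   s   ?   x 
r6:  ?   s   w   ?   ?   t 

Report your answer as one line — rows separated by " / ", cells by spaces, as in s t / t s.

row 1 is empty so far; column 1 has {v,w}; the diagonal has {t,u,v,x} — only s is left for (r1,c1).
row 2 has {u,v,x}; column 1 has {s,v,w} — only t is left for (r2,c1).
row 2 has {t,u,v,x}; column 4 has {s,v} — only w is left for (r2,c4).
row 2 has {t,u,v,w,x}; column 6 has {t,v,x} — only s is left for (r2,c6).
row 3 has {v,x}; column 1 has {s,t,v,w} — only u is left for (r3,c1).
row 3 has {u,v,x}; column 2 has {s,t,u} — only w is left for (r3,c2).
row 3 has {u,v,w,x}; column 4 has {s,v,w} — only t is left for (r3,c4).
row 3 has {t,u,v,w,x}; column 5 has {x} — only s is left for (r3,c5).
row 4 has {v,w}; column 2 has {s,t,u,w} — only x is left for (r4,c2).
row 4 has {v,w,x}; column 6 has {s,t,v,x} — only u is left for (r4,c6).
row 5 has {s,t,v,x}; column 3 has {v,w,x} — only u is left for (r5,c3).
row 5 has {s,t,u,v,x}; column 5 has {s,x}; the diagonal has {s,t,u,v,x} — only w is left for (r5,c5).
row 6 has {s,t,w}; column 1 has {s,t,u,v,w} — only x is left for (r6,c1).
row 6 has {s,t,w,x}; column 4 has {s,t,v,w} — only u is left for (r6,c4).
row 6 has {s,t,u,w,x}; column 5 has {s,w,x} — only v is left for (r6,c5).
row 1 has {s}; column 2 has {s,t,u,w,x} — only v is left for (r1,c2).
row 1 has {s,v}; column 3 has {u,v,w,x} — only t is left for (r1,c3).
row 1 has {s,t,v}; column 4 has {s,t,u,v,w} — only x is left for (r1,c4).
row 1 has {s,t,v,x}; column 5 has {s,v,w,x} — only u is left for (r1,c5).
row 1 has {s,t,u,v,x}; column 6 has {s,t,u,v,x} — only w is left for (r1,c6).
row 4 has {u,v,w,x}; column 3 has {t,u,v,w,x} — only s is left for (r4,c3).
row 4 has {s,u,v,w,x}; column 5 has {s,u,v,w,x} — only t is left for (r4,c5).

s v t x u w / t u v w x s / u w x t s v / w x s v t u / v t u s w x / x s w u v t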